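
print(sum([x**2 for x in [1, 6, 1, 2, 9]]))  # 123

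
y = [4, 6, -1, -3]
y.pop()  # -3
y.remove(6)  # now [4, -1]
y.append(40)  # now [4, -1, 40]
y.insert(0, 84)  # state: [84, 4, -1, 40]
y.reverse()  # [40, -1, 4, 84]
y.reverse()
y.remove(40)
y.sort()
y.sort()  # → [-1, 4, 84]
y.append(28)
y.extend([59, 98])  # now [-1, 4, 84, 28, 59, 98]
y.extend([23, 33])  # [-1, 4, 84, 28, 59, 98, 23, 33]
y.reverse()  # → [33, 23, 98, 59, 28, 84, 4, -1]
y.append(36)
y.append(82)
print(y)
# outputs [33, 23, 98, 59, 28, 84, 4, -1, 36, 82]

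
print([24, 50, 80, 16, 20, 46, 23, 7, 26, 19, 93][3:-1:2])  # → [16, 46, 7, 19]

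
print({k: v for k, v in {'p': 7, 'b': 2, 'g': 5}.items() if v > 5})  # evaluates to {'p': 7}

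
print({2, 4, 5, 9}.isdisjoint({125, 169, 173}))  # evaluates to True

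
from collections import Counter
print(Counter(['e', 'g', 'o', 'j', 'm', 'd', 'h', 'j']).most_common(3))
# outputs [('j', 2), ('e', 1), ('g', 1)]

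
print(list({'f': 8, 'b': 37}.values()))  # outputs [8, 37]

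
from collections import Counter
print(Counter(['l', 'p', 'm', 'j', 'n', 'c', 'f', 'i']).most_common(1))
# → [('l', 1)]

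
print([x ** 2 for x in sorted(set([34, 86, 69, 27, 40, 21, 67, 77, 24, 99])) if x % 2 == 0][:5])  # [576, 1156, 1600, 7396]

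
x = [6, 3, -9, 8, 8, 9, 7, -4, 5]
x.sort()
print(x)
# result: [-9, -4, 3, 5, 6, 7, 8, 8, 9]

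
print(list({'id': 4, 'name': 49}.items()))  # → [('id', 4), ('name', 49)]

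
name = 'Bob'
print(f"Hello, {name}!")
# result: Hello, Bob!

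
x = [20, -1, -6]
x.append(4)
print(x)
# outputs [20, -1, -6, 4]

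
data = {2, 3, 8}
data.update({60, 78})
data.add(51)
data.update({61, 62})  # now {2, 3, 8, 51, 60, 61, 62, 78}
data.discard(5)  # {2, 3, 8, 51, 60, 61, 62, 78}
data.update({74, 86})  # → {2, 3, 8, 51, 60, 61, 62, 74, 78, 86}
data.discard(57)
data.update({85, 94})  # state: {2, 3, 8, 51, 60, 61, 62, 74, 78, 85, 86, 94}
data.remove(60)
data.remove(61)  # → {2, 3, 8, 51, 62, 74, 78, 85, 86, 94}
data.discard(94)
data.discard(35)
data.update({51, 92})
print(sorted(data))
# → [2, 3, 8, 51, 62, 74, 78, 85, 86, 92]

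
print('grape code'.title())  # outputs Grape Code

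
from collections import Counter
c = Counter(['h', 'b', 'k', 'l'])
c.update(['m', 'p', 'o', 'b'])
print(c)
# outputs Counter({'b': 2, 'h': 1, 'k': 1, 'l': 1, 'm': 1, 'p': 1, 'o': 1})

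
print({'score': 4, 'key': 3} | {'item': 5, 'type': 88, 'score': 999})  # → {'score': 999, 'key': 3, 'item': 5, 'type': 88}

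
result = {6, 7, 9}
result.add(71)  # {6, 7, 9, 71}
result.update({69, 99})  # {6, 7, 9, 69, 71, 99}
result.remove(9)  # {6, 7, 69, 71, 99}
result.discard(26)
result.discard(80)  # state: {6, 7, 69, 71, 99}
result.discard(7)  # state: {6, 69, 71, 99}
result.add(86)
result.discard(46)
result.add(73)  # {6, 69, 71, 73, 86, 99}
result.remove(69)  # {6, 71, 73, 86, 99}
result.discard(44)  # {6, 71, 73, 86, 99}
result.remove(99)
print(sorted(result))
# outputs [6, 71, 73, 86]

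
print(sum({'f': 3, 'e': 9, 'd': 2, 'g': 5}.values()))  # 19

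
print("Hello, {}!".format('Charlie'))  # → Hello, Charlie!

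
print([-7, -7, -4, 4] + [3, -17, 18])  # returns [-7, -7, -4, 4, 3, -17, 18]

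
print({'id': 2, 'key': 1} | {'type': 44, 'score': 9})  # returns {'id': 2, 'key': 1, 'type': 44, 'score': 9}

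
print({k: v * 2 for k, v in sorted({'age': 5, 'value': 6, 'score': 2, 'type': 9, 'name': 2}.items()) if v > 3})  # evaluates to {'age': 10, 'type': 18, 'value': 12}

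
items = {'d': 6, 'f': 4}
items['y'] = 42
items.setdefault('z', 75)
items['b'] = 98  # {'d': 6, 'f': 4, 'y': 42, 'z': 75, 'b': 98}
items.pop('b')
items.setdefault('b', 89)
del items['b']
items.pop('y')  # 42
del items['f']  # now {'d': 6, 'z': 75}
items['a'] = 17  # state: {'d': 6, 'z': 75, 'a': 17}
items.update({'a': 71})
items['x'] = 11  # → {'d': 6, 'z': 75, 'a': 71, 'x': 11}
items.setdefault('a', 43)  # 71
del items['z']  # {'d': 6, 'a': 71, 'x': 11}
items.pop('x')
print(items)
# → {'d': 6, 'a': 71}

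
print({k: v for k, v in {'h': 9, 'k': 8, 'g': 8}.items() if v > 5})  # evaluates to {'h': 9, 'k': 8, 'g': 8}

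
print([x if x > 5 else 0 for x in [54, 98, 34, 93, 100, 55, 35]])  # [54, 98, 34, 93, 100, 55, 35]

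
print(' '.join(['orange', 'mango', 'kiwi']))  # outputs orange mango kiwi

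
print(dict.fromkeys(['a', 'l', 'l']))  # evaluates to {'a': None, 'l': None}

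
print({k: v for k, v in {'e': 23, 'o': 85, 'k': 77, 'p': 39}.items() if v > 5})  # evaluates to {'e': 23, 'o': 85, 'k': 77, 'p': 39}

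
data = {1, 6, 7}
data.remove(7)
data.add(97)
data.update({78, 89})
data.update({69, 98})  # {1, 6, 69, 78, 89, 97, 98}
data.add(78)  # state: {1, 6, 69, 78, 89, 97, 98}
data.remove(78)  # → {1, 6, 69, 89, 97, 98}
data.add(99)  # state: {1, 6, 69, 89, 97, 98, 99}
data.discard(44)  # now {1, 6, 69, 89, 97, 98, 99}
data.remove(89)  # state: {1, 6, 69, 97, 98, 99}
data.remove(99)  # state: {1, 6, 69, 97, 98}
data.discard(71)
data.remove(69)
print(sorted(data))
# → [1, 6, 97, 98]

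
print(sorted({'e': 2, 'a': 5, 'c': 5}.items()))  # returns [('a', 5), ('c', 5), ('e', 2)]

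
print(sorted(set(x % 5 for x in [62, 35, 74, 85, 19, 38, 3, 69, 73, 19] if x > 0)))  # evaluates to [0, 2, 3, 4]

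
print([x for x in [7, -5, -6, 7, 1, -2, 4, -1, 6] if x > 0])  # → [7, 7, 1, 4, 6]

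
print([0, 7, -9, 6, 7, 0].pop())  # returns 0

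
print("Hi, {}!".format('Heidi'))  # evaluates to Hi, Heidi!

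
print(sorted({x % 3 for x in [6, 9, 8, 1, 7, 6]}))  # [0, 1, 2]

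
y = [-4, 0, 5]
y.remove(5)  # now [-4, 0]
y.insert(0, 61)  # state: [61, -4, 0]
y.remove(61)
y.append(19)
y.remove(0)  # [-4, 19]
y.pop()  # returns 19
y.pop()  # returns -4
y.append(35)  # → [35]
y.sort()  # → [35]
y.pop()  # 35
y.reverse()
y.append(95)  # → [95]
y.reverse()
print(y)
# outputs [95]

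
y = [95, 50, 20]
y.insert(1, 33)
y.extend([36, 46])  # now [95, 33, 50, 20, 36, 46]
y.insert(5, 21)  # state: [95, 33, 50, 20, 36, 21, 46]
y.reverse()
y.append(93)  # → [46, 21, 36, 20, 50, 33, 95, 93]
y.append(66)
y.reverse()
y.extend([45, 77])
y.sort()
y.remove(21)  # [20, 33, 36, 45, 46, 50, 66, 77, 93, 95]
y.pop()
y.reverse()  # [93, 77, 66, 50, 46, 45, 36, 33, 20]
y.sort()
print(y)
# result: [20, 33, 36, 45, 46, 50, 66, 77, 93]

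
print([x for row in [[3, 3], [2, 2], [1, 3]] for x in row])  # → [3, 3, 2, 2, 1, 3]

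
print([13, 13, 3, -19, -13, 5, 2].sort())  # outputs None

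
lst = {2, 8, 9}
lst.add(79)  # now {2, 8, 9, 79}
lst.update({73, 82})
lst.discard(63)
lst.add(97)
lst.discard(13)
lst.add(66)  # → {2, 8, 9, 66, 73, 79, 82, 97}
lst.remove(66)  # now {2, 8, 9, 73, 79, 82, 97}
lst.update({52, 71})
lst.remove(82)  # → {2, 8, 9, 52, 71, 73, 79, 97}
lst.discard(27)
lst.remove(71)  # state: {2, 8, 9, 52, 73, 79, 97}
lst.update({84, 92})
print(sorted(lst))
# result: [2, 8, 9, 52, 73, 79, 84, 92, 97]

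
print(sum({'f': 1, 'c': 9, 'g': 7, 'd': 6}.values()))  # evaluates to 23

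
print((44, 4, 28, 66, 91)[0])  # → 44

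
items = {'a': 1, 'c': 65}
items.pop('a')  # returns 1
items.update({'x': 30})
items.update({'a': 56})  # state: {'c': 65, 'x': 30, 'a': 56}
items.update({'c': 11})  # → {'c': 11, 'x': 30, 'a': 56}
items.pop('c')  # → 11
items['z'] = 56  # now {'x': 30, 'a': 56, 'z': 56}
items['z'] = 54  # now {'x': 30, 'a': 56, 'z': 54}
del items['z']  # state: {'x': 30, 'a': 56}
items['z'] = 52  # {'x': 30, 'a': 56, 'z': 52}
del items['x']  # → {'a': 56, 'z': 52}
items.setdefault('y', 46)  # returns 46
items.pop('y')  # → 46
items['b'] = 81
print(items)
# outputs {'a': 56, 'z': 52, 'b': 81}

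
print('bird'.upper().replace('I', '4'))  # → B4RD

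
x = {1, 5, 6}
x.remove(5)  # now {1, 6}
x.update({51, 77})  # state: {1, 6, 51, 77}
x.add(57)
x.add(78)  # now {1, 6, 51, 57, 77, 78}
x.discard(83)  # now {1, 6, 51, 57, 77, 78}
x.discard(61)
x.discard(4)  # {1, 6, 51, 57, 77, 78}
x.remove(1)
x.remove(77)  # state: {6, 51, 57, 78}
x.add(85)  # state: {6, 51, 57, 78, 85}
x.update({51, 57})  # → {6, 51, 57, 78, 85}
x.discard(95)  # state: {6, 51, 57, 78, 85}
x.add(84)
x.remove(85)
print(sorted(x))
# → [6, 51, 57, 78, 84]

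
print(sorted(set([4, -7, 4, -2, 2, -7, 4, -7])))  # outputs [-7, -2, 2, 4]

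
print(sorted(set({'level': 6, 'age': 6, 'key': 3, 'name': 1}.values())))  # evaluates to [1, 3, 6]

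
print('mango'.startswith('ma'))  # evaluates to True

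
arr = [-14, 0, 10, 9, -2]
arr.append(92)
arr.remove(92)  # [-14, 0, 10, 9, -2]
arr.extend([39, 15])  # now [-14, 0, 10, 9, -2, 39, 15]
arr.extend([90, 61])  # [-14, 0, 10, 9, -2, 39, 15, 90, 61]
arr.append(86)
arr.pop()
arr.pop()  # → 61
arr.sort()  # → [-14, -2, 0, 9, 10, 15, 39, 90]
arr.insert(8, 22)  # [-14, -2, 0, 9, 10, 15, 39, 90, 22]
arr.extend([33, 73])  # [-14, -2, 0, 9, 10, 15, 39, 90, 22, 33, 73]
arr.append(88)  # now [-14, -2, 0, 9, 10, 15, 39, 90, 22, 33, 73, 88]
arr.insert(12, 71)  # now [-14, -2, 0, 9, 10, 15, 39, 90, 22, 33, 73, 88, 71]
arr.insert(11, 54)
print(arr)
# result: [-14, -2, 0, 9, 10, 15, 39, 90, 22, 33, 73, 54, 88, 71]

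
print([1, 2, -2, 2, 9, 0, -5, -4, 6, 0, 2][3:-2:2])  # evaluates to [2, 0, -4]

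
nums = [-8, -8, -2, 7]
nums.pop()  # 7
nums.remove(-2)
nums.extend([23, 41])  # [-8, -8, 23, 41]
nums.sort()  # [-8, -8, 23, 41]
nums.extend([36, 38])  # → [-8, -8, 23, 41, 36, 38]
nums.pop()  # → 38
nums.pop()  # 36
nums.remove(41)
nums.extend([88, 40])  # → [-8, -8, 23, 88, 40]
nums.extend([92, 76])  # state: [-8, -8, 23, 88, 40, 92, 76]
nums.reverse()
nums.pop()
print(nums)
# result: [76, 92, 40, 88, 23, -8]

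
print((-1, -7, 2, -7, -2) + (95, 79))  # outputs (-1, -7, 2, -7, -2, 95, 79)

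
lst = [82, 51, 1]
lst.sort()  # [1, 51, 82]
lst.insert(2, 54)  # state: [1, 51, 54, 82]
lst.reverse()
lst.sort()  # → [1, 51, 54, 82]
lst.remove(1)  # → [51, 54, 82]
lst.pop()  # 82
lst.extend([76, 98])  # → [51, 54, 76, 98]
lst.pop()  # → 98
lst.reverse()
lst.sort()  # [51, 54, 76]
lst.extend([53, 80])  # [51, 54, 76, 53, 80]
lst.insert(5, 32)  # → [51, 54, 76, 53, 80, 32]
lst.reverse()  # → [32, 80, 53, 76, 54, 51]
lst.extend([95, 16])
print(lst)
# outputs [32, 80, 53, 76, 54, 51, 95, 16]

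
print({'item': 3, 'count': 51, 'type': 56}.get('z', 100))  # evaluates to 100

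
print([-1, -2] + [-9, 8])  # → [-1, -2, -9, 8]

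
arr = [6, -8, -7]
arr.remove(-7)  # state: [6, -8]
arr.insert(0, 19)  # [19, 6, -8]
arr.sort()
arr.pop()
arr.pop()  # 6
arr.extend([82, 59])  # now [-8, 82, 59]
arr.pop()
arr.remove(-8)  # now [82]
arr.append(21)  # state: [82, 21]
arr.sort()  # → [21, 82]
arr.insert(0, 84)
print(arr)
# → [84, 21, 82]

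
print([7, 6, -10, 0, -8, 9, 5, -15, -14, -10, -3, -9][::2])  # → [7, -10, -8, 5, -14, -3]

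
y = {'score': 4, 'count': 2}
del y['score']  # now {'count': 2}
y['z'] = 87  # {'count': 2, 'z': 87}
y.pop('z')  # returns 87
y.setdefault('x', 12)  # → 12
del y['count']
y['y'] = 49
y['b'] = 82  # {'x': 12, 'y': 49, 'b': 82}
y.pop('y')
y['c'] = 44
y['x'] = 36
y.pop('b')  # 82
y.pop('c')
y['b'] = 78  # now {'x': 36, 'b': 78}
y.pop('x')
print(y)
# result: {'b': 78}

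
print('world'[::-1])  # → dlrow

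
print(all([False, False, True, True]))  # False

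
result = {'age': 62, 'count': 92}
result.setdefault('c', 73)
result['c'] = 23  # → {'age': 62, 'count': 92, 'c': 23}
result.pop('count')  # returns 92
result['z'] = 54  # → {'age': 62, 'c': 23, 'z': 54}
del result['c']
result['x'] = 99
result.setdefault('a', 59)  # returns 59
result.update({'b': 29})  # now {'age': 62, 'z': 54, 'x': 99, 'a': 59, 'b': 29}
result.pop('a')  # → 59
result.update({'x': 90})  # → {'age': 62, 'z': 54, 'x': 90, 'b': 29}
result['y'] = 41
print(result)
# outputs {'age': 62, 'z': 54, 'x': 90, 'b': 29, 'y': 41}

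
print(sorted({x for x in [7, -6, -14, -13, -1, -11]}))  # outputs [-14, -13, -11, -6, -1, 7]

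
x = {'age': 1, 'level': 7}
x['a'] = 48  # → {'age': 1, 'level': 7, 'a': 48}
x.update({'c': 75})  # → {'age': 1, 'level': 7, 'a': 48, 'c': 75}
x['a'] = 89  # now {'age': 1, 'level': 7, 'a': 89, 'c': 75}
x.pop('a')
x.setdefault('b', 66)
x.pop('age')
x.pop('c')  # 75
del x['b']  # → {'level': 7}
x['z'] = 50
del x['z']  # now {'level': 7}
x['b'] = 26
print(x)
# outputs {'level': 7, 'b': 26}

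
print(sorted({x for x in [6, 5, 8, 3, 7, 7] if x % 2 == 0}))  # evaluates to [6, 8]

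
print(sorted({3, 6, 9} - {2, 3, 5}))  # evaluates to [6, 9]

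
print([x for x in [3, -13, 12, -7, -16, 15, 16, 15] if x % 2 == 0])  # [12, -16, 16]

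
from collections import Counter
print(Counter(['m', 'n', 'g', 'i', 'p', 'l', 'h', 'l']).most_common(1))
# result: [('l', 2)]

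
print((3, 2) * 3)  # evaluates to (3, 2, 3, 2, 3, 2)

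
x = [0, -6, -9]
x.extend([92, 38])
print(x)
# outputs [0, -6, -9, 92, 38]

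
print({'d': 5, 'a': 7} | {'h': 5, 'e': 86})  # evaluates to {'d': 5, 'a': 7, 'h': 5, 'e': 86}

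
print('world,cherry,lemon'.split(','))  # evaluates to ['world', 'cherry', 'lemon']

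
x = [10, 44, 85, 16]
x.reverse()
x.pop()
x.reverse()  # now [44, 85, 16]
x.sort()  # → [16, 44, 85]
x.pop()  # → 85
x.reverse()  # [44, 16]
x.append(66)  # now [44, 16, 66]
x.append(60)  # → [44, 16, 66, 60]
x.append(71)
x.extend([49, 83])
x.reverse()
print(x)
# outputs [83, 49, 71, 60, 66, 16, 44]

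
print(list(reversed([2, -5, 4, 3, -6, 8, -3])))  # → [-3, 8, -6, 3, 4, -5, 2]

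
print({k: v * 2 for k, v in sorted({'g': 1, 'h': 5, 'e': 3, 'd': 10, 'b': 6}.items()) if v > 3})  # {'b': 12, 'd': 20, 'h': 10}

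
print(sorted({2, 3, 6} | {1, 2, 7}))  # [1, 2, 3, 6, 7]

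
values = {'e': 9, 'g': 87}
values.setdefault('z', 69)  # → 69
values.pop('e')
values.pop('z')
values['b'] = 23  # {'g': 87, 'b': 23}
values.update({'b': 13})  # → {'g': 87, 'b': 13}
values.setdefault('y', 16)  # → 16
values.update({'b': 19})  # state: {'g': 87, 'b': 19, 'y': 16}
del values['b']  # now {'g': 87, 'y': 16}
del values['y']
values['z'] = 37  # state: {'g': 87, 'z': 37}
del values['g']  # {'z': 37}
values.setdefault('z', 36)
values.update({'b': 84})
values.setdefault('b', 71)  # 84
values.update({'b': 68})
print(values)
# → {'z': 37, 'b': 68}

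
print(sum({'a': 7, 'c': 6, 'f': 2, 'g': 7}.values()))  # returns 22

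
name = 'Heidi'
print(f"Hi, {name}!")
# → Hi, Heidi!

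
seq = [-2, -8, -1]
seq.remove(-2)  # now [-8, -1]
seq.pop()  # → -1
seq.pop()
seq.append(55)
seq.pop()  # 55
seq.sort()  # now []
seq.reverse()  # []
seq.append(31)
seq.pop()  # 31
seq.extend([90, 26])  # [90, 26]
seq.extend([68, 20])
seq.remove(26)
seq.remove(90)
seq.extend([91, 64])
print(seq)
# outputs [68, 20, 91, 64]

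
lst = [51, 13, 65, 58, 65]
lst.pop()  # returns 65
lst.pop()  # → 58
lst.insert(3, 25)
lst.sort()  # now [13, 25, 51, 65]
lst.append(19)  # [13, 25, 51, 65, 19]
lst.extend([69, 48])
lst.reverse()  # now [48, 69, 19, 65, 51, 25, 13]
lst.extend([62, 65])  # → [48, 69, 19, 65, 51, 25, 13, 62, 65]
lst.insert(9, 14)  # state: [48, 69, 19, 65, 51, 25, 13, 62, 65, 14]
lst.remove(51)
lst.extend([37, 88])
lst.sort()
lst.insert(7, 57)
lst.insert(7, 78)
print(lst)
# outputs [13, 14, 19, 25, 37, 48, 62, 78, 57, 65, 65, 69, 88]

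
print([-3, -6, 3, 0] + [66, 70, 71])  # [-3, -6, 3, 0, 66, 70, 71]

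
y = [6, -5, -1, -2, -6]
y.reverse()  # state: [-6, -2, -1, -5, 6]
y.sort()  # [-6, -5, -2, -1, 6]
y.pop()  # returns 6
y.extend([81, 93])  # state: [-6, -5, -2, -1, 81, 93]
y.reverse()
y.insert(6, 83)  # [93, 81, -1, -2, -5, -6, 83]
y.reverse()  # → [83, -6, -5, -2, -1, 81, 93]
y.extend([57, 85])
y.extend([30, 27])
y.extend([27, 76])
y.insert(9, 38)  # [83, -6, -5, -2, -1, 81, 93, 57, 85, 38, 30, 27, 27, 76]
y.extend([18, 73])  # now [83, -6, -5, -2, -1, 81, 93, 57, 85, 38, 30, 27, 27, 76, 18, 73]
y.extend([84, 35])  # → [83, -6, -5, -2, -1, 81, 93, 57, 85, 38, 30, 27, 27, 76, 18, 73, 84, 35]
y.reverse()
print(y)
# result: [35, 84, 73, 18, 76, 27, 27, 30, 38, 85, 57, 93, 81, -1, -2, -5, -6, 83]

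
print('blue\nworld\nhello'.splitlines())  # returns ['blue', 'world', 'hello']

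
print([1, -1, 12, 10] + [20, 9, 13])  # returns [1, -1, 12, 10, 20, 9, 13]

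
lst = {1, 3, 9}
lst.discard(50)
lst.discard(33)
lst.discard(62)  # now {1, 3, 9}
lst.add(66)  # {1, 3, 9, 66}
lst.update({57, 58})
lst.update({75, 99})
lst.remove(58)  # {1, 3, 9, 57, 66, 75, 99}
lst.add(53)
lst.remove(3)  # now {1, 9, 53, 57, 66, 75, 99}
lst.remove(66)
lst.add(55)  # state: {1, 9, 53, 55, 57, 75, 99}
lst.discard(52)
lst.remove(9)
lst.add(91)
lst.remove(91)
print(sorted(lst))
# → [1, 53, 55, 57, 75, 99]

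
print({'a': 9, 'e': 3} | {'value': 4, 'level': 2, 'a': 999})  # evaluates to {'a': 999, 'e': 3, 'value': 4, 'level': 2}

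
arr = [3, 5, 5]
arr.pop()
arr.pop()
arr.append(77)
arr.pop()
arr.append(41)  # [3, 41]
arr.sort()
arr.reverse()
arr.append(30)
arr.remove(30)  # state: [41, 3]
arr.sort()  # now [3, 41]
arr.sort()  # [3, 41]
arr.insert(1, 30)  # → [3, 30, 41]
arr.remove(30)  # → [3, 41]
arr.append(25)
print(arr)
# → [3, 41, 25]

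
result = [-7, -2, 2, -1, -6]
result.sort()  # [-7, -6, -2, -1, 2]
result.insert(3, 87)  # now [-7, -6, -2, 87, -1, 2]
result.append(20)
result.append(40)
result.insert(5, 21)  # [-7, -6, -2, 87, -1, 21, 2, 20, 40]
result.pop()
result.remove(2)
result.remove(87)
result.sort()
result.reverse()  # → [21, 20, -1, -2, -6, -7]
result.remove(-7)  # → [21, 20, -1, -2, -6]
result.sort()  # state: [-6, -2, -1, 20, 21]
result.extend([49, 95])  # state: [-6, -2, -1, 20, 21, 49, 95]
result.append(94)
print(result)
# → [-6, -2, -1, 20, 21, 49, 95, 94]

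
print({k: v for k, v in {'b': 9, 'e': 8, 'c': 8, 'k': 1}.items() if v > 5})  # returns {'b': 9, 'e': 8, 'c': 8}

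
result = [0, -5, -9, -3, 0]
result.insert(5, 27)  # [0, -5, -9, -3, 0, 27]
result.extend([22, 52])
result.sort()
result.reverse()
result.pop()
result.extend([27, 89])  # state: [52, 27, 22, 0, 0, -3, -5, 27, 89]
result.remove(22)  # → [52, 27, 0, 0, -3, -5, 27, 89]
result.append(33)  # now [52, 27, 0, 0, -3, -5, 27, 89, 33]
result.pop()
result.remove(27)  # [52, 0, 0, -3, -5, 27, 89]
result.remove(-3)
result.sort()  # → [-5, 0, 0, 27, 52, 89]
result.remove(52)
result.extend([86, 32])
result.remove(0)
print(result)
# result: [-5, 0, 27, 89, 86, 32]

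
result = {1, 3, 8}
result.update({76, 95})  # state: {1, 3, 8, 76, 95}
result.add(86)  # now {1, 3, 8, 76, 86, 95}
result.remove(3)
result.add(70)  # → {1, 8, 70, 76, 86, 95}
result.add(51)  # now {1, 8, 51, 70, 76, 86, 95}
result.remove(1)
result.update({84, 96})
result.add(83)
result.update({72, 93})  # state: {8, 51, 70, 72, 76, 83, 84, 86, 93, 95, 96}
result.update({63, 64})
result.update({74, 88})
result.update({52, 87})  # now {8, 51, 52, 63, 64, 70, 72, 74, 76, 83, 84, 86, 87, 88, 93, 95, 96}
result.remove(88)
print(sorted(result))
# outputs [8, 51, 52, 63, 64, 70, 72, 74, 76, 83, 84, 86, 87, 93, 95, 96]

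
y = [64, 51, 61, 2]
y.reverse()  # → [2, 61, 51, 64]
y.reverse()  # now [64, 51, 61, 2]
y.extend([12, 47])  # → [64, 51, 61, 2, 12, 47]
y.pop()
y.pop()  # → 12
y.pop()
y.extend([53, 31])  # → [64, 51, 61, 53, 31]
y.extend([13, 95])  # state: [64, 51, 61, 53, 31, 13, 95]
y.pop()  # 95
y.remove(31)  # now [64, 51, 61, 53, 13]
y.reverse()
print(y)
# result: [13, 53, 61, 51, 64]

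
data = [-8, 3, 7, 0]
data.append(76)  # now [-8, 3, 7, 0, 76]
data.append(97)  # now [-8, 3, 7, 0, 76, 97]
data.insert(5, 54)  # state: [-8, 3, 7, 0, 76, 54, 97]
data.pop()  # 97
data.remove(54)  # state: [-8, 3, 7, 0, 76]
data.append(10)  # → [-8, 3, 7, 0, 76, 10]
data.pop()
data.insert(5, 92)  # [-8, 3, 7, 0, 76, 92]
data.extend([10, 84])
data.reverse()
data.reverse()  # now [-8, 3, 7, 0, 76, 92, 10, 84]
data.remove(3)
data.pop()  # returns 84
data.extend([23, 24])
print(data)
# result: [-8, 7, 0, 76, 92, 10, 23, 24]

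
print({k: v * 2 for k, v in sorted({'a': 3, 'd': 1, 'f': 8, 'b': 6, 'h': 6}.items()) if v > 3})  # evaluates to {'b': 12, 'f': 16, 'h': 12}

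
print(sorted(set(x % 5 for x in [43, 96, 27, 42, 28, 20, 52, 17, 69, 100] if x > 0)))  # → [0, 1, 2, 3, 4]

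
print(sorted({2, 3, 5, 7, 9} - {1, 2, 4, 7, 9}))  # [3, 5]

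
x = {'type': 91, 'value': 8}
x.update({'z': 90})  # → {'type': 91, 'value': 8, 'z': 90}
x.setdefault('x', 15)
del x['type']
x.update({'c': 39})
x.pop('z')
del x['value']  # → {'x': 15, 'c': 39}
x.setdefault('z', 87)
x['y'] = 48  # {'x': 15, 'c': 39, 'z': 87, 'y': 48}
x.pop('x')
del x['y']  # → {'c': 39, 'z': 87}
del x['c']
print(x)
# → {'z': 87}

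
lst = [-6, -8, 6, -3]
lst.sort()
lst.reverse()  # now [6, -3, -6, -8]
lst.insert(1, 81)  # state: [6, 81, -3, -6, -8]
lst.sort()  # [-8, -6, -3, 6, 81]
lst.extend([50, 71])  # [-8, -6, -3, 6, 81, 50, 71]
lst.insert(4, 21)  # [-8, -6, -3, 6, 21, 81, 50, 71]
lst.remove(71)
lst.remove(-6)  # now [-8, -3, 6, 21, 81, 50]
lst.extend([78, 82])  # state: [-8, -3, 6, 21, 81, 50, 78, 82]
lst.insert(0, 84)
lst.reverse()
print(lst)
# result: [82, 78, 50, 81, 21, 6, -3, -8, 84]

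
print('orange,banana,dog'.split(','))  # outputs ['orange', 'banana', 'dog']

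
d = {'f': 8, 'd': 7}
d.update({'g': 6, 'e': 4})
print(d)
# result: {'f': 8, 'd': 7, 'g': 6, 'e': 4}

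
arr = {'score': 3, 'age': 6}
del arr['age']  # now {'score': 3}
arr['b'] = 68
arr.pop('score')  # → 3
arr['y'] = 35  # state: {'b': 68, 'y': 35}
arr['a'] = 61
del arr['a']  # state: {'b': 68, 'y': 35}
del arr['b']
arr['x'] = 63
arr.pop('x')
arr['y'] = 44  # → {'y': 44}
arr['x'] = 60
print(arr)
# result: {'y': 44, 'x': 60}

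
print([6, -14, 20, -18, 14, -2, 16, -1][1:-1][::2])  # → [-14, -18, -2]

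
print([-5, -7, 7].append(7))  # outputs None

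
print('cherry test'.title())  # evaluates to Cherry Test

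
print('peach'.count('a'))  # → 1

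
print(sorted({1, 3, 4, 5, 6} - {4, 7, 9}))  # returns [1, 3, 5, 6]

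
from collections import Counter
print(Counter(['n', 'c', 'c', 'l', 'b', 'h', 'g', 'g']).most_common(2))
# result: [('c', 2), ('g', 2)]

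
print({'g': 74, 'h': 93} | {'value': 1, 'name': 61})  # {'g': 74, 'h': 93, 'value': 1, 'name': 61}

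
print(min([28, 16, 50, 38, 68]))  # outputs 16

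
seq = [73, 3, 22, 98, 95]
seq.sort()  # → [3, 22, 73, 95, 98]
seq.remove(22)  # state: [3, 73, 95, 98]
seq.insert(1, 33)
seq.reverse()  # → [98, 95, 73, 33, 3]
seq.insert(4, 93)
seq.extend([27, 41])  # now [98, 95, 73, 33, 93, 3, 27, 41]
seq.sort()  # [3, 27, 33, 41, 73, 93, 95, 98]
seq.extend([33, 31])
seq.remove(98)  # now [3, 27, 33, 41, 73, 93, 95, 33, 31]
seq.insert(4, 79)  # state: [3, 27, 33, 41, 79, 73, 93, 95, 33, 31]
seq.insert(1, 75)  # [3, 75, 27, 33, 41, 79, 73, 93, 95, 33, 31]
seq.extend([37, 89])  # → [3, 75, 27, 33, 41, 79, 73, 93, 95, 33, 31, 37, 89]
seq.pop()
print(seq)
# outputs [3, 75, 27, 33, 41, 79, 73, 93, 95, 33, 31, 37]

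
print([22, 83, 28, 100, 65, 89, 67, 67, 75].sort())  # None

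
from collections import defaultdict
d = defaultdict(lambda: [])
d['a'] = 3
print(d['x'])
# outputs []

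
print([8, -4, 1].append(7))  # None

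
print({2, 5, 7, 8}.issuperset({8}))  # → True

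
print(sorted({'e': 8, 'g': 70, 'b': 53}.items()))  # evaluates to [('b', 53), ('e', 8), ('g', 70)]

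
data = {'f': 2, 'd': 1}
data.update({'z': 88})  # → {'f': 2, 'd': 1, 'z': 88}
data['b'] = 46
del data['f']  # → {'d': 1, 'z': 88, 'b': 46}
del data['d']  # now {'z': 88, 'b': 46}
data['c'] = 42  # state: {'z': 88, 'b': 46, 'c': 42}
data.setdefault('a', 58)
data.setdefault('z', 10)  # 88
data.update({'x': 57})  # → {'z': 88, 'b': 46, 'c': 42, 'a': 58, 'x': 57}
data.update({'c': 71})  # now {'z': 88, 'b': 46, 'c': 71, 'a': 58, 'x': 57}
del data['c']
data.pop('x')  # 57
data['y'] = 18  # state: {'z': 88, 'b': 46, 'a': 58, 'y': 18}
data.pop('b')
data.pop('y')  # 18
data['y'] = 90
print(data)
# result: {'z': 88, 'a': 58, 'y': 90}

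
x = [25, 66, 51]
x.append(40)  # [25, 66, 51, 40]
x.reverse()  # [40, 51, 66, 25]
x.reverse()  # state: [25, 66, 51, 40]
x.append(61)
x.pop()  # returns 61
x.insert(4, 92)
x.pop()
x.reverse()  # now [40, 51, 66, 25]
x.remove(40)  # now [51, 66, 25]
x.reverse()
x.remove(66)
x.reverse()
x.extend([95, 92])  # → [51, 25, 95, 92]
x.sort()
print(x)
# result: [25, 51, 92, 95]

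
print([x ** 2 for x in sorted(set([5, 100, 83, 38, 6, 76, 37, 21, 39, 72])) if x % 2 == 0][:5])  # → [36, 1444, 5184, 5776, 10000]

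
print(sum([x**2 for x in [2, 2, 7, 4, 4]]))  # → 89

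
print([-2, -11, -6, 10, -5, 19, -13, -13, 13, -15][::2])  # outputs [-2, -6, -5, -13, 13]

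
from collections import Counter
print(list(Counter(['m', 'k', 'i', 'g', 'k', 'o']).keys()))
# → ['m', 'k', 'i', 'g', 'o']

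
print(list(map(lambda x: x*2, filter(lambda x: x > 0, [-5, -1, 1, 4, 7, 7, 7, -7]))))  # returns [2, 8, 14, 14, 14]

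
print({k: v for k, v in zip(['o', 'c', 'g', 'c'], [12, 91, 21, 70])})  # {'o': 12, 'c': 70, 'g': 21}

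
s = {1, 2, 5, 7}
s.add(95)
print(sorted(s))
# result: [1, 2, 5, 7, 95]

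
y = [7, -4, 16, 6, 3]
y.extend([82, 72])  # [7, -4, 16, 6, 3, 82, 72]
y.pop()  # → 72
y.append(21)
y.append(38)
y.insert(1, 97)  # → [7, 97, -4, 16, 6, 3, 82, 21, 38]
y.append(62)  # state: [7, 97, -4, 16, 6, 3, 82, 21, 38, 62]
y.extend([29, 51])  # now [7, 97, -4, 16, 6, 3, 82, 21, 38, 62, 29, 51]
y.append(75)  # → [7, 97, -4, 16, 6, 3, 82, 21, 38, 62, 29, 51, 75]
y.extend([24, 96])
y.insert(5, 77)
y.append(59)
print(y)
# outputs [7, 97, -4, 16, 6, 77, 3, 82, 21, 38, 62, 29, 51, 75, 24, 96, 59]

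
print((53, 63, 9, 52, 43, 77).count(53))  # 1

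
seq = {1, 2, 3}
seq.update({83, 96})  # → {1, 2, 3, 83, 96}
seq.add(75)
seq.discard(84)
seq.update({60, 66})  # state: {1, 2, 3, 60, 66, 75, 83, 96}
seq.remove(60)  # {1, 2, 3, 66, 75, 83, 96}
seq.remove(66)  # {1, 2, 3, 75, 83, 96}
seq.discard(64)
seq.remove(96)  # {1, 2, 3, 75, 83}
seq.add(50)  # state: {1, 2, 3, 50, 75, 83}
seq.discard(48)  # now {1, 2, 3, 50, 75, 83}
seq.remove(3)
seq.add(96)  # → {1, 2, 50, 75, 83, 96}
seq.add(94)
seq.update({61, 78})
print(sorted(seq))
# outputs [1, 2, 50, 61, 75, 78, 83, 94, 96]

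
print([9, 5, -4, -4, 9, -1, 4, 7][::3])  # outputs [9, -4, 4]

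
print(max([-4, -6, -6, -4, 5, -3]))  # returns 5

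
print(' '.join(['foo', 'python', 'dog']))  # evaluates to foo python dog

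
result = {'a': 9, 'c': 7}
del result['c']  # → {'a': 9}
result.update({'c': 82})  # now {'a': 9, 'c': 82}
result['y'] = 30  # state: {'a': 9, 'c': 82, 'y': 30}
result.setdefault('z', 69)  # 69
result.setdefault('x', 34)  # 34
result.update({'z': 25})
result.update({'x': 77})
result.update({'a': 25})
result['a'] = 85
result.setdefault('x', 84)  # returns 77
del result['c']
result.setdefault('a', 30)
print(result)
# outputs {'a': 85, 'y': 30, 'z': 25, 'x': 77}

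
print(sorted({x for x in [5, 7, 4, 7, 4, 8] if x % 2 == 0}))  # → [4, 8]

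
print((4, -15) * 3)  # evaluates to (4, -15, 4, -15, 4, -15)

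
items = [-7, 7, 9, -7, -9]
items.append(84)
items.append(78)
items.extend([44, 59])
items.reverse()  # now [59, 44, 78, 84, -9, -7, 9, 7, -7]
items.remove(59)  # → [44, 78, 84, -9, -7, 9, 7, -7]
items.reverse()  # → [-7, 7, 9, -7, -9, 84, 78, 44]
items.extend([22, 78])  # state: [-7, 7, 9, -7, -9, 84, 78, 44, 22, 78]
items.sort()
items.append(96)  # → [-9, -7, -7, 7, 9, 22, 44, 78, 78, 84, 96]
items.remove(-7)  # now [-9, -7, 7, 9, 22, 44, 78, 78, 84, 96]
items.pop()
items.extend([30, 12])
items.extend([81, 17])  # [-9, -7, 7, 9, 22, 44, 78, 78, 84, 30, 12, 81, 17]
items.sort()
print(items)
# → [-9, -7, 7, 9, 12, 17, 22, 30, 44, 78, 78, 81, 84]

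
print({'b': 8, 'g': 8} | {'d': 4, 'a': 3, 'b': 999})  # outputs {'b': 999, 'g': 8, 'd': 4, 'a': 3}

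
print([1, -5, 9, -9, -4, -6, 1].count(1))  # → 2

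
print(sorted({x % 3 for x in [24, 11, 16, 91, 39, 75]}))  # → [0, 1, 2]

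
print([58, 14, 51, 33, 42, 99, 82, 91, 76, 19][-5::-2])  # [99, 33, 14]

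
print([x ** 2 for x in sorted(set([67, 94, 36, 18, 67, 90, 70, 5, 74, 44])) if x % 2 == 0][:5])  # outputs [324, 1296, 1936, 4900, 5476]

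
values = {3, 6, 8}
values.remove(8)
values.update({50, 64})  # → {3, 6, 50, 64}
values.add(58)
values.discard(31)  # {3, 6, 50, 58, 64}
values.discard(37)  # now {3, 6, 50, 58, 64}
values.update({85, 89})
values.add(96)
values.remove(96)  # {3, 6, 50, 58, 64, 85, 89}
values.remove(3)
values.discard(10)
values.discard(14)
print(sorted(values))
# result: [6, 50, 58, 64, 85, 89]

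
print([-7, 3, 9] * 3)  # [-7, 3, 9, -7, 3, 9, -7, 3, 9]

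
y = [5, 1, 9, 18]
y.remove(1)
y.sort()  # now [5, 9, 18]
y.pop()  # 18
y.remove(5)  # [9]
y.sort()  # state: [9]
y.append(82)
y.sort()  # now [9, 82]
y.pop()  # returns 82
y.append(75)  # [9, 75]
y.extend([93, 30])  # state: [9, 75, 93, 30]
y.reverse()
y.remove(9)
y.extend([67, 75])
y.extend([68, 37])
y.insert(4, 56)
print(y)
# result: [30, 93, 75, 67, 56, 75, 68, 37]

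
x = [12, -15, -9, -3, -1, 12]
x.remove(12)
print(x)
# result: [-15, -9, -3, -1, 12]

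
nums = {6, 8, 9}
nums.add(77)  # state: {6, 8, 9, 77}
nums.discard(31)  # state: {6, 8, 9, 77}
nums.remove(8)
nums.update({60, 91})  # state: {6, 9, 60, 77, 91}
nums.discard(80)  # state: {6, 9, 60, 77, 91}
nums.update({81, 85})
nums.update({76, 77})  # {6, 9, 60, 76, 77, 81, 85, 91}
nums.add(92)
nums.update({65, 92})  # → {6, 9, 60, 65, 76, 77, 81, 85, 91, 92}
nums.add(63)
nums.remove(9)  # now {6, 60, 63, 65, 76, 77, 81, 85, 91, 92}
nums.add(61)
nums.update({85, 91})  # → {6, 60, 61, 63, 65, 76, 77, 81, 85, 91, 92}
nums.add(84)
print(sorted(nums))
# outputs [6, 60, 61, 63, 65, 76, 77, 81, 84, 85, 91, 92]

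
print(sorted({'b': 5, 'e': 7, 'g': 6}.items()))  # [('b', 5), ('e', 7), ('g', 6)]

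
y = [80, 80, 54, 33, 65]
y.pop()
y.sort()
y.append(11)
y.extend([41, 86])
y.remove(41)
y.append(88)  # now [33, 54, 80, 80, 11, 86, 88]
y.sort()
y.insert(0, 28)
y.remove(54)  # [28, 11, 33, 80, 80, 86, 88]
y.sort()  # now [11, 28, 33, 80, 80, 86, 88]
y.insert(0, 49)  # [49, 11, 28, 33, 80, 80, 86, 88]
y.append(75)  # [49, 11, 28, 33, 80, 80, 86, 88, 75]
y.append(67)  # [49, 11, 28, 33, 80, 80, 86, 88, 75, 67]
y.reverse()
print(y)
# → [67, 75, 88, 86, 80, 80, 33, 28, 11, 49]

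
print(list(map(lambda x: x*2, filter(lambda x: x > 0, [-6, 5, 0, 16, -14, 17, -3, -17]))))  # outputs [10, 32, 34]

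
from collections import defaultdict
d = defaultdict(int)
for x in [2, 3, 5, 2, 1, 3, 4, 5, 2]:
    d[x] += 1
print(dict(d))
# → {2: 3, 3: 2, 5: 2, 1: 1, 4: 1}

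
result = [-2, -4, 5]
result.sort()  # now [-4, -2, 5]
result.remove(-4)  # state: [-2, 5]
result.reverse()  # [5, -2]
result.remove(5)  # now [-2]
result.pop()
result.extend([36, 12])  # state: [36, 12]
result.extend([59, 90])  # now [36, 12, 59, 90]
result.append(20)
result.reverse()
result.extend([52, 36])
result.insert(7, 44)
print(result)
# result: [20, 90, 59, 12, 36, 52, 36, 44]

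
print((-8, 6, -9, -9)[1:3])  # (6, -9)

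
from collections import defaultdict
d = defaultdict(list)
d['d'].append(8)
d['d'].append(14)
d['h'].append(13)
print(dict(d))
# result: {'d': [8, 14], 'h': [13]}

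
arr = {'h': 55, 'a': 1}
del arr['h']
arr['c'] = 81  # {'a': 1, 'c': 81}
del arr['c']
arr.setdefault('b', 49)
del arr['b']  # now {'a': 1}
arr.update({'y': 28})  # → {'a': 1, 'y': 28}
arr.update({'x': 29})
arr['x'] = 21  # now {'a': 1, 'y': 28, 'x': 21}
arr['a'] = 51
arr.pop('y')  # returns 28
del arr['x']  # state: {'a': 51}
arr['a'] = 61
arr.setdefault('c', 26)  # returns 26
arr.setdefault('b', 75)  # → 75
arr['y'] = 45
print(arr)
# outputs {'a': 61, 'c': 26, 'b': 75, 'y': 45}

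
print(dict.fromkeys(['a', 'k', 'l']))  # {'a': None, 'k': None, 'l': None}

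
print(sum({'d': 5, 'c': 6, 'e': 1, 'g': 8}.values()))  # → 20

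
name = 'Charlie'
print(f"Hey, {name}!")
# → Hey, Charlie!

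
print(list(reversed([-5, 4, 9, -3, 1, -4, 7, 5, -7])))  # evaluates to [-7, 5, 7, -4, 1, -3, 9, 4, -5]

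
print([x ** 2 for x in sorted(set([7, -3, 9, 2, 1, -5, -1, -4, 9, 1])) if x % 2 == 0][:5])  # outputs [16, 4]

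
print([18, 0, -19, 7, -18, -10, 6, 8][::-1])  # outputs [8, 6, -10, -18, 7, -19, 0, 18]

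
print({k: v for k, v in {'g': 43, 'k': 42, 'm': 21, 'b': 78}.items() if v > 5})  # {'g': 43, 'k': 42, 'm': 21, 'b': 78}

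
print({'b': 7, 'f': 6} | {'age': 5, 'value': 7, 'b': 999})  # {'b': 999, 'f': 6, 'age': 5, 'value': 7}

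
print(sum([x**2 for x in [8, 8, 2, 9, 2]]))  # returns 217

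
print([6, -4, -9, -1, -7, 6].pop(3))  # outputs -1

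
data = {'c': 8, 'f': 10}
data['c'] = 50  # {'c': 50, 'f': 10}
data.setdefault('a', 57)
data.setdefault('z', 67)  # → 67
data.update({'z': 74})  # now {'c': 50, 'f': 10, 'a': 57, 'z': 74}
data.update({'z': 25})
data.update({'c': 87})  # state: {'c': 87, 'f': 10, 'a': 57, 'z': 25}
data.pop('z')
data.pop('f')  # 10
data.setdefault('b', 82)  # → 82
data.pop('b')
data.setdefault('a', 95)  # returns 57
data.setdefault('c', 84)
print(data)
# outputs {'c': 87, 'a': 57}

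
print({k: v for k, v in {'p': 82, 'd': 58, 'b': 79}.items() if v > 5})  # {'p': 82, 'd': 58, 'b': 79}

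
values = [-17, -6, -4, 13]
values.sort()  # [-17, -6, -4, 13]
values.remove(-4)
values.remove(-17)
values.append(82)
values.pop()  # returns 82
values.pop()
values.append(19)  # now [-6, 19]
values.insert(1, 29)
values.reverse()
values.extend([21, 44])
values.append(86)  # [19, 29, -6, 21, 44, 86]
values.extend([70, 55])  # [19, 29, -6, 21, 44, 86, 70, 55]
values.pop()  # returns 55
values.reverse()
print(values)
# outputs [70, 86, 44, 21, -6, 29, 19]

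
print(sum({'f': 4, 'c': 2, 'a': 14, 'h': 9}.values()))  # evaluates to 29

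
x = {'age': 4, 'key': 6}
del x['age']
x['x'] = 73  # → {'key': 6, 'x': 73}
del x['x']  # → {'key': 6}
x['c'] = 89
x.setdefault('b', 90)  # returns 90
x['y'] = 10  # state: {'key': 6, 'c': 89, 'b': 90, 'y': 10}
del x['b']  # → {'key': 6, 'c': 89, 'y': 10}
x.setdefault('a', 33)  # 33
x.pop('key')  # 6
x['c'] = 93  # {'c': 93, 'y': 10, 'a': 33}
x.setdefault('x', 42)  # 42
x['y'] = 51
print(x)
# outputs {'c': 93, 'y': 51, 'a': 33, 'x': 42}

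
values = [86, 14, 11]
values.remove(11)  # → [86, 14]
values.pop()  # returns 14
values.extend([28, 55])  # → [86, 28, 55]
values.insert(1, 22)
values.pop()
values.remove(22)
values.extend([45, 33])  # [86, 28, 45, 33]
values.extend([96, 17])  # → [86, 28, 45, 33, 96, 17]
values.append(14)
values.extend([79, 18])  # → [86, 28, 45, 33, 96, 17, 14, 79, 18]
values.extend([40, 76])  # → [86, 28, 45, 33, 96, 17, 14, 79, 18, 40, 76]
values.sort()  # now [14, 17, 18, 28, 33, 40, 45, 76, 79, 86, 96]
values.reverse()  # [96, 86, 79, 76, 45, 40, 33, 28, 18, 17, 14]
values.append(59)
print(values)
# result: [96, 86, 79, 76, 45, 40, 33, 28, 18, 17, 14, 59]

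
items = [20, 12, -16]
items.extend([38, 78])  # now [20, 12, -16, 38, 78]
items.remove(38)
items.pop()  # 78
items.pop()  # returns -16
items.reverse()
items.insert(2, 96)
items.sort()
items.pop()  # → 96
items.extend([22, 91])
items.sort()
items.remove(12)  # [20, 22, 91]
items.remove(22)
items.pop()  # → 91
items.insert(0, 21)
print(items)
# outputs [21, 20]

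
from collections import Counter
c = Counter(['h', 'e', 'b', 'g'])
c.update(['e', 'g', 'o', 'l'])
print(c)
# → Counter({'e': 2, 'g': 2, 'h': 1, 'b': 1, 'o': 1, 'l': 1})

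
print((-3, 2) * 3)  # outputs (-3, 2, -3, 2, -3, 2)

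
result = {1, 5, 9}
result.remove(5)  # {1, 9}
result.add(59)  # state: {1, 9, 59}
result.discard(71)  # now {1, 9, 59}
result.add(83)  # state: {1, 9, 59, 83}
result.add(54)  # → {1, 9, 54, 59, 83}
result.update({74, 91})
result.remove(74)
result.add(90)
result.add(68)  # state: {1, 9, 54, 59, 68, 83, 90, 91}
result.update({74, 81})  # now {1, 9, 54, 59, 68, 74, 81, 83, 90, 91}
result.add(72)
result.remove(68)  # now {1, 9, 54, 59, 72, 74, 81, 83, 90, 91}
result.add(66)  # {1, 9, 54, 59, 66, 72, 74, 81, 83, 90, 91}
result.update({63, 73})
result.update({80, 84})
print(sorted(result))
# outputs [1, 9, 54, 59, 63, 66, 72, 73, 74, 80, 81, 83, 84, 90, 91]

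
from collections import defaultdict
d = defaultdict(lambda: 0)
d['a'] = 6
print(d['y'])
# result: 0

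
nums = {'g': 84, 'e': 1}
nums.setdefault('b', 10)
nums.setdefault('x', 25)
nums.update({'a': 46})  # {'g': 84, 'e': 1, 'b': 10, 'x': 25, 'a': 46}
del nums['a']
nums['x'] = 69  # {'g': 84, 'e': 1, 'b': 10, 'x': 69}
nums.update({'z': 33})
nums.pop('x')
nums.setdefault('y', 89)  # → 89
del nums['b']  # {'g': 84, 'e': 1, 'z': 33, 'y': 89}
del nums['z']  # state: {'g': 84, 'e': 1, 'y': 89}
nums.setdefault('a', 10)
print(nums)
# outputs {'g': 84, 'e': 1, 'y': 89, 'a': 10}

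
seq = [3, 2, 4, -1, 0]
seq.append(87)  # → [3, 2, 4, -1, 0, 87]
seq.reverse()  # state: [87, 0, -1, 4, 2, 3]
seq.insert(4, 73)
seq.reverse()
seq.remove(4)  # [3, 2, 73, -1, 0, 87]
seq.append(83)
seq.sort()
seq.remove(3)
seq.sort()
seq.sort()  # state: [-1, 0, 2, 73, 83, 87]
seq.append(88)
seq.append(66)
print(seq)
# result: [-1, 0, 2, 73, 83, 87, 88, 66]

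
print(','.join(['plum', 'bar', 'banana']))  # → plum,bar,banana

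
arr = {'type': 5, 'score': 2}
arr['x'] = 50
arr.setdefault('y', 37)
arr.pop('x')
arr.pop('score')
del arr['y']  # {'type': 5}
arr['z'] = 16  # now {'type': 5, 'z': 16}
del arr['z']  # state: {'type': 5}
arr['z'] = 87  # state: {'type': 5, 'z': 87}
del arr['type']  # {'z': 87}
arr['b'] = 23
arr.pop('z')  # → 87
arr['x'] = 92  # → {'b': 23, 'x': 92}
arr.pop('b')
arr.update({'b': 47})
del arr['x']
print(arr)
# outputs {'b': 47}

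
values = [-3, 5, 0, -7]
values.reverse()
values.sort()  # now [-7, -3, 0, 5]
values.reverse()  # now [5, 0, -3, -7]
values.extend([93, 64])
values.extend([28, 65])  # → [5, 0, -3, -7, 93, 64, 28, 65]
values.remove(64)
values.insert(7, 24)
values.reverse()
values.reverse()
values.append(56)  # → [5, 0, -3, -7, 93, 28, 65, 24, 56]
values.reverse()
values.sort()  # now [-7, -3, 0, 5, 24, 28, 56, 65, 93]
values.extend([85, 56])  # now [-7, -3, 0, 5, 24, 28, 56, 65, 93, 85, 56]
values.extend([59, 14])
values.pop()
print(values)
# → [-7, -3, 0, 5, 24, 28, 56, 65, 93, 85, 56, 59]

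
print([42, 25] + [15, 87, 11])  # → [42, 25, 15, 87, 11]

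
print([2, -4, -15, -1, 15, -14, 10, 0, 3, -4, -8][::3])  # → [2, -1, 10, -4]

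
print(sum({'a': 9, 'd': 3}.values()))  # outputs 12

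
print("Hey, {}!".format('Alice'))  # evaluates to Hey, Alice!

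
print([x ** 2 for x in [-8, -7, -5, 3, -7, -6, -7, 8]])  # [64, 49, 25, 9, 49, 36, 49, 64]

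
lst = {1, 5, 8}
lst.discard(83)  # {1, 5, 8}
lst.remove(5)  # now {1, 8}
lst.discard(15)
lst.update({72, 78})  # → {1, 8, 72, 78}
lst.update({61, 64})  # {1, 8, 61, 64, 72, 78}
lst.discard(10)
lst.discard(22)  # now {1, 8, 61, 64, 72, 78}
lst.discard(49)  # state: {1, 8, 61, 64, 72, 78}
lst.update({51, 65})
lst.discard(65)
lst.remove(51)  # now {1, 8, 61, 64, 72, 78}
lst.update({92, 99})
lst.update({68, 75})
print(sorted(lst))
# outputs [1, 8, 61, 64, 68, 72, 75, 78, 92, 99]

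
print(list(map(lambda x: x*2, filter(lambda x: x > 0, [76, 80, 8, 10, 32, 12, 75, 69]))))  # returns [152, 160, 16, 20, 64, 24, 150, 138]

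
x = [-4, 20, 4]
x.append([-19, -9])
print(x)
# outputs [-4, 20, 4, [-19, -9]]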